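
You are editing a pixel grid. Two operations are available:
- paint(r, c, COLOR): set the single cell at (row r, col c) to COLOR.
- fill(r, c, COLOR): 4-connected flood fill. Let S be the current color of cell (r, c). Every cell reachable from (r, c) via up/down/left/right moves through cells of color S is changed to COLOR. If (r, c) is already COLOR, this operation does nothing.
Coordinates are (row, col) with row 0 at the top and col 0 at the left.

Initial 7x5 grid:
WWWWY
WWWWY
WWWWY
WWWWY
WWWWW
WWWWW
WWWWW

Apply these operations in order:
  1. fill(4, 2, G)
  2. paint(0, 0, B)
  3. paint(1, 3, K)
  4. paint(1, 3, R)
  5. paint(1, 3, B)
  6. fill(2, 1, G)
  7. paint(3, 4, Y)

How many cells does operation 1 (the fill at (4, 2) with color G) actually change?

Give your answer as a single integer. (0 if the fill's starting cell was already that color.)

After op 1 fill(4,2,G) [31 cells changed]:
GGGGY
GGGGY
GGGGY
GGGGY
GGGGG
GGGGG
GGGGG

Answer: 31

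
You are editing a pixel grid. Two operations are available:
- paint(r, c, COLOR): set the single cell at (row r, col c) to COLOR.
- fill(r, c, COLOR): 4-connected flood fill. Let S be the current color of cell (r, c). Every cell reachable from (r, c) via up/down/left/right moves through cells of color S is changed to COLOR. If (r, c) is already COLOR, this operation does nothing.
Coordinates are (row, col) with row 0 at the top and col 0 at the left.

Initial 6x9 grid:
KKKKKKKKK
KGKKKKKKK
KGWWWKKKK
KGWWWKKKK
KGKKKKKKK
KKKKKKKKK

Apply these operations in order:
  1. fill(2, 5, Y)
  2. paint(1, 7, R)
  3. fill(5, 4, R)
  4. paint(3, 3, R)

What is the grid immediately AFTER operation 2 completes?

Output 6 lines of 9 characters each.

Answer: YYYYYYYYY
YGYYYYYRY
YGWWWYYYY
YGWWWYYYY
YGYYYYYYY
YYYYYYYYY

Derivation:
After op 1 fill(2,5,Y) [44 cells changed]:
YYYYYYYYY
YGYYYYYYY
YGWWWYYYY
YGWWWYYYY
YGYYYYYYY
YYYYYYYYY
After op 2 paint(1,7,R):
YYYYYYYYY
YGYYYYYRY
YGWWWYYYY
YGWWWYYYY
YGYYYYYYY
YYYYYYYYY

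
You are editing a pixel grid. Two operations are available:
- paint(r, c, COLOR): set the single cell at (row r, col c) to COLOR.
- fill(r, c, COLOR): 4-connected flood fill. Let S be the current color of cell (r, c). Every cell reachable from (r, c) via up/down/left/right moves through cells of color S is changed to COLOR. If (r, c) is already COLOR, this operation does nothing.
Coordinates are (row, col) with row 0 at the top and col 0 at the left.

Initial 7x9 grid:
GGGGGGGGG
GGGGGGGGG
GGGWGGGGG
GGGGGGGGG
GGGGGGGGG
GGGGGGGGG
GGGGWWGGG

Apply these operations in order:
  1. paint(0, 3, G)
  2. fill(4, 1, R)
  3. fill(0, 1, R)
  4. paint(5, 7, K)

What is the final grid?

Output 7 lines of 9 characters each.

After op 1 paint(0,3,G):
GGGGGGGGG
GGGGGGGGG
GGGWGGGGG
GGGGGGGGG
GGGGGGGGG
GGGGGGGGG
GGGGWWGGG
After op 2 fill(4,1,R) [60 cells changed]:
RRRRRRRRR
RRRRRRRRR
RRRWRRRRR
RRRRRRRRR
RRRRRRRRR
RRRRRRRRR
RRRRWWRRR
After op 3 fill(0,1,R) [0 cells changed]:
RRRRRRRRR
RRRRRRRRR
RRRWRRRRR
RRRRRRRRR
RRRRRRRRR
RRRRRRRRR
RRRRWWRRR
After op 4 paint(5,7,K):
RRRRRRRRR
RRRRRRRRR
RRRWRRRRR
RRRRRRRRR
RRRRRRRRR
RRRRRRRKR
RRRRWWRRR

Answer: RRRRRRRRR
RRRRRRRRR
RRRWRRRRR
RRRRRRRRR
RRRRRRRRR
RRRRRRRKR
RRRRWWRRR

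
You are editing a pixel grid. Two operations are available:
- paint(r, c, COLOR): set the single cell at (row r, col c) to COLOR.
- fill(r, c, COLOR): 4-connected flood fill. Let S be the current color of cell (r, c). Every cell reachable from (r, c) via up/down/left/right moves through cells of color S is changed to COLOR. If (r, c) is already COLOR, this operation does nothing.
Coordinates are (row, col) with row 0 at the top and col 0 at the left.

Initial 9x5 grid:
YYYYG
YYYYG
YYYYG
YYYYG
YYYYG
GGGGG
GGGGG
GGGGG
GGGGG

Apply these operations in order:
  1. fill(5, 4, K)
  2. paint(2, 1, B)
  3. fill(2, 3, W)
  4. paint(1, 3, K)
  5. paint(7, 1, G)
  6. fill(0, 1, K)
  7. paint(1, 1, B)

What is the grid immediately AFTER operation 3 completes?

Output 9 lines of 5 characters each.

Answer: WWWWK
WWWWK
WBWWK
WWWWK
WWWWK
KKKKK
KKKKK
KKKKK
KKKKK

Derivation:
After op 1 fill(5,4,K) [25 cells changed]:
YYYYK
YYYYK
YYYYK
YYYYK
YYYYK
KKKKK
KKKKK
KKKKK
KKKKK
After op 2 paint(2,1,B):
YYYYK
YYYYK
YBYYK
YYYYK
YYYYK
KKKKK
KKKKK
KKKKK
KKKKK
After op 3 fill(2,3,W) [19 cells changed]:
WWWWK
WWWWK
WBWWK
WWWWK
WWWWK
KKKKK
KKKKK
KKKKK
KKKKK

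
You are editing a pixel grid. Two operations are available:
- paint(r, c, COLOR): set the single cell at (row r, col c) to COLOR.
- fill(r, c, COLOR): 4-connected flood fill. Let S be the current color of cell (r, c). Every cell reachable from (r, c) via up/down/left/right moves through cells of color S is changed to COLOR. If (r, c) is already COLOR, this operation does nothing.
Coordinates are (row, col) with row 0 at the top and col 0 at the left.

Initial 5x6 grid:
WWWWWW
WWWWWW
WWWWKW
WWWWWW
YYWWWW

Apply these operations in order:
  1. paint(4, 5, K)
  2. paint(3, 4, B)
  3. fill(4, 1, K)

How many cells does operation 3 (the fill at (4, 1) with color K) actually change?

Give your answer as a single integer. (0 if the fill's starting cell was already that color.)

Answer: 2

Derivation:
After op 1 paint(4,5,K):
WWWWWW
WWWWWW
WWWWKW
WWWWWW
YYWWWK
After op 2 paint(3,4,B):
WWWWWW
WWWWWW
WWWWKW
WWWWBW
YYWWWK
After op 3 fill(4,1,K) [2 cells changed]:
WWWWWW
WWWWWW
WWWWKW
WWWWBW
KKWWWK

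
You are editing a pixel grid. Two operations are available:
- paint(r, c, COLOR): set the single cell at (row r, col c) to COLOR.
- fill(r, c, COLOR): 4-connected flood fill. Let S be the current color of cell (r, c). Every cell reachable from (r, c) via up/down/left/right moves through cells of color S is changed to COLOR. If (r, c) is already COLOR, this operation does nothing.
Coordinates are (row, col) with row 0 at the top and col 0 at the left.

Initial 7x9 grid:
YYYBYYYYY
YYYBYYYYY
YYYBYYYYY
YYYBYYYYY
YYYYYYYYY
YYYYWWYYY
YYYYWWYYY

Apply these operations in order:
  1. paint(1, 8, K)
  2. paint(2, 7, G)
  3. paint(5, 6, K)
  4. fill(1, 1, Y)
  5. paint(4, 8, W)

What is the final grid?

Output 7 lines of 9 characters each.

Answer: YYYBYYYYY
YYYBYYYYK
YYYBYYYGY
YYYBYYYYY
YYYYYYYYW
YYYYWWKYY
YYYYWWYYY

Derivation:
After op 1 paint(1,8,K):
YYYBYYYYY
YYYBYYYYK
YYYBYYYYY
YYYBYYYYY
YYYYYYYYY
YYYYWWYYY
YYYYWWYYY
After op 2 paint(2,7,G):
YYYBYYYYY
YYYBYYYYK
YYYBYYYGY
YYYBYYYYY
YYYYYYYYY
YYYYWWYYY
YYYYWWYYY
After op 3 paint(5,6,K):
YYYBYYYYY
YYYBYYYYK
YYYBYYYGY
YYYBYYYYY
YYYYYYYYY
YYYYWWKYY
YYYYWWYYY
After op 4 fill(1,1,Y) [0 cells changed]:
YYYBYYYYY
YYYBYYYYK
YYYBYYYGY
YYYBYYYYY
YYYYYYYYY
YYYYWWKYY
YYYYWWYYY
After op 5 paint(4,8,W):
YYYBYYYYY
YYYBYYYYK
YYYBYYYGY
YYYBYYYYY
YYYYYYYYW
YYYYWWKYY
YYYYWWYYY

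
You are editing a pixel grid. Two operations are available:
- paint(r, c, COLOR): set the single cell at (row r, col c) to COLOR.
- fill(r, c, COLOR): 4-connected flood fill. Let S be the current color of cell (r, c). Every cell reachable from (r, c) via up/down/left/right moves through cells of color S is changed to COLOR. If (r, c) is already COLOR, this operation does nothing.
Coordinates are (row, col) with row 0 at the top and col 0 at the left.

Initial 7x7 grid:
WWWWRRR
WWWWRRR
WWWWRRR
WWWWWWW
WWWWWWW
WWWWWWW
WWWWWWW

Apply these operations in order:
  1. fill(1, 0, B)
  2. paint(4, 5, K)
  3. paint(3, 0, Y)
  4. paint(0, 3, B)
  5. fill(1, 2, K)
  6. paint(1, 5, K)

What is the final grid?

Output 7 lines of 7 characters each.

After op 1 fill(1,0,B) [40 cells changed]:
BBBBRRR
BBBBRRR
BBBBRRR
BBBBBBB
BBBBBBB
BBBBBBB
BBBBBBB
After op 2 paint(4,5,K):
BBBBRRR
BBBBRRR
BBBBRRR
BBBBBBB
BBBBBKB
BBBBBBB
BBBBBBB
After op 3 paint(3,0,Y):
BBBBRRR
BBBBRRR
BBBBRRR
YBBBBBB
BBBBBKB
BBBBBBB
BBBBBBB
After op 4 paint(0,3,B):
BBBBRRR
BBBBRRR
BBBBRRR
YBBBBBB
BBBBBKB
BBBBBBB
BBBBBBB
After op 5 fill(1,2,K) [38 cells changed]:
KKKKRRR
KKKKRRR
KKKKRRR
YKKKKKK
KKKKKKK
KKKKKKK
KKKKKKK
After op 6 paint(1,5,K):
KKKKRRR
KKKKRKR
KKKKRRR
YKKKKKK
KKKKKKK
KKKKKKK
KKKKKKK

Answer: KKKKRRR
KKKKRKR
KKKKRRR
YKKKKKK
KKKKKKK
KKKKKKK
KKKKKKK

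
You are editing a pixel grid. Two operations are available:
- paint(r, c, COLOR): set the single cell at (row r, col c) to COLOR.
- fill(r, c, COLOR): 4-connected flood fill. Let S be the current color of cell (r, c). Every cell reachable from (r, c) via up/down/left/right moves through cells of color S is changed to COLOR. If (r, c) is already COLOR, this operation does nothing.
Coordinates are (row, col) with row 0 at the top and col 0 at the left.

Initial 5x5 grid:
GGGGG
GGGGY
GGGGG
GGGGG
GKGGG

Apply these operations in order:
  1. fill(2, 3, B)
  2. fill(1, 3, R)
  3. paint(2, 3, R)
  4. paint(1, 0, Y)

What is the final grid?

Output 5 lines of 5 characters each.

After op 1 fill(2,3,B) [23 cells changed]:
BBBBB
BBBBY
BBBBB
BBBBB
BKBBB
After op 2 fill(1,3,R) [23 cells changed]:
RRRRR
RRRRY
RRRRR
RRRRR
RKRRR
After op 3 paint(2,3,R):
RRRRR
RRRRY
RRRRR
RRRRR
RKRRR
After op 4 paint(1,0,Y):
RRRRR
YRRRY
RRRRR
RRRRR
RKRRR

Answer: RRRRR
YRRRY
RRRRR
RRRRR
RKRRR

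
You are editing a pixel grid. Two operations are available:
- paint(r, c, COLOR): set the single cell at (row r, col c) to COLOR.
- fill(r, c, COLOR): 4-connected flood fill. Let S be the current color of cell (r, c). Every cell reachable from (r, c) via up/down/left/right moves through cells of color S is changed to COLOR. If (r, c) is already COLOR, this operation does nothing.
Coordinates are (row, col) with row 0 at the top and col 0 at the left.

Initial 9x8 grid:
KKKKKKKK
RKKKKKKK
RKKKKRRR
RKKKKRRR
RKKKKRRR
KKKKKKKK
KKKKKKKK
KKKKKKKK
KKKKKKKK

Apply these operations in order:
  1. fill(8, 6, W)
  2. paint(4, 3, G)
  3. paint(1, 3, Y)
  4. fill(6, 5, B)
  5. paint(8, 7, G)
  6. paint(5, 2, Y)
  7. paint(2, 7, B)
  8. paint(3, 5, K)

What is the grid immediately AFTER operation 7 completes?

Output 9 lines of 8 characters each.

Answer: BBBBBBBB
RBBYBBBB
RBBBBRRB
RBBBBRRR
RBBGBRRR
BBYBBBBB
BBBBBBBB
BBBBBBBB
BBBBBBBG

Derivation:
After op 1 fill(8,6,W) [59 cells changed]:
WWWWWWWW
RWWWWWWW
RWWWWRRR
RWWWWRRR
RWWWWRRR
WWWWWWWW
WWWWWWWW
WWWWWWWW
WWWWWWWW
After op 2 paint(4,3,G):
WWWWWWWW
RWWWWWWW
RWWWWRRR
RWWWWRRR
RWWGWRRR
WWWWWWWW
WWWWWWWW
WWWWWWWW
WWWWWWWW
After op 3 paint(1,3,Y):
WWWWWWWW
RWWYWWWW
RWWWWRRR
RWWWWRRR
RWWGWRRR
WWWWWWWW
WWWWWWWW
WWWWWWWW
WWWWWWWW
After op 4 fill(6,5,B) [57 cells changed]:
BBBBBBBB
RBBYBBBB
RBBBBRRR
RBBBBRRR
RBBGBRRR
BBBBBBBB
BBBBBBBB
BBBBBBBB
BBBBBBBB
After op 5 paint(8,7,G):
BBBBBBBB
RBBYBBBB
RBBBBRRR
RBBBBRRR
RBBGBRRR
BBBBBBBB
BBBBBBBB
BBBBBBBB
BBBBBBBG
After op 6 paint(5,2,Y):
BBBBBBBB
RBBYBBBB
RBBBBRRR
RBBBBRRR
RBBGBRRR
BBYBBBBB
BBBBBBBB
BBBBBBBB
BBBBBBBG
After op 7 paint(2,7,B):
BBBBBBBB
RBBYBBBB
RBBBBRRB
RBBBBRRR
RBBGBRRR
BBYBBBBB
BBBBBBBB
BBBBBBBB
BBBBBBBG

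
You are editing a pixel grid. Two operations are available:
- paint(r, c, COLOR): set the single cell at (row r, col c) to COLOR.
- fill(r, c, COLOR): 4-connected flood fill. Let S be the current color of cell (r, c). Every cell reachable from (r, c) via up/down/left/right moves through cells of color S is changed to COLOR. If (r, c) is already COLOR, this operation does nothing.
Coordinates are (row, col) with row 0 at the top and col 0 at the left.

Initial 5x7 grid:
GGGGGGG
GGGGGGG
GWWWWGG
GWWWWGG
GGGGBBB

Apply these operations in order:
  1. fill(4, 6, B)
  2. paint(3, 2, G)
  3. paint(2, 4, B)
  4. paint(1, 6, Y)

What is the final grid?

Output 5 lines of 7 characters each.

After op 1 fill(4,6,B) [0 cells changed]:
GGGGGGG
GGGGGGG
GWWWWGG
GWWWWGG
GGGGBBB
After op 2 paint(3,2,G):
GGGGGGG
GGGGGGG
GWWWWGG
GWGWWGG
GGGGBBB
After op 3 paint(2,4,B):
GGGGGGG
GGGGGGG
GWWWBGG
GWGWWGG
GGGGBBB
After op 4 paint(1,6,Y):
GGGGGGG
GGGGGGY
GWWWBGG
GWGWWGG
GGGGBBB

Answer: GGGGGGG
GGGGGGY
GWWWBGG
GWGWWGG
GGGGBBB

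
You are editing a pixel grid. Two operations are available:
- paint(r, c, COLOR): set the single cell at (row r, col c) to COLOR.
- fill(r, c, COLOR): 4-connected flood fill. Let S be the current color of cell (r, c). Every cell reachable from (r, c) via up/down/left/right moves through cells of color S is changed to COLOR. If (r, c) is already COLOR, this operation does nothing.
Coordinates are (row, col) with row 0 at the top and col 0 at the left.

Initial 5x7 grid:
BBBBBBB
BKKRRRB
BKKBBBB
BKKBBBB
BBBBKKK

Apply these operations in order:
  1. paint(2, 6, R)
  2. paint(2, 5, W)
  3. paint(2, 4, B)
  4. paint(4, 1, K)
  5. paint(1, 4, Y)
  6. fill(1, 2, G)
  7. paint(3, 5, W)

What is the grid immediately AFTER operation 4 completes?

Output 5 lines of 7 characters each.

Answer: BBBBBBB
BKKRRRB
BKKBBWR
BKKBBBB
BKBBKKK

Derivation:
After op 1 paint(2,6,R):
BBBBBBB
BKKRRRB
BKKBBBR
BKKBBBB
BBBBKKK
After op 2 paint(2,5,W):
BBBBBBB
BKKRRRB
BKKBBWR
BKKBBBB
BBBBKKK
After op 3 paint(2,4,B):
BBBBBBB
BKKRRRB
BKKBBWR
BKKBBBB
BBBBKKK
After op 4 paint(4,1,K):
BBBBBBB
BKKRRRB
BKKBBWR
BKKBBBB
BKBBKKK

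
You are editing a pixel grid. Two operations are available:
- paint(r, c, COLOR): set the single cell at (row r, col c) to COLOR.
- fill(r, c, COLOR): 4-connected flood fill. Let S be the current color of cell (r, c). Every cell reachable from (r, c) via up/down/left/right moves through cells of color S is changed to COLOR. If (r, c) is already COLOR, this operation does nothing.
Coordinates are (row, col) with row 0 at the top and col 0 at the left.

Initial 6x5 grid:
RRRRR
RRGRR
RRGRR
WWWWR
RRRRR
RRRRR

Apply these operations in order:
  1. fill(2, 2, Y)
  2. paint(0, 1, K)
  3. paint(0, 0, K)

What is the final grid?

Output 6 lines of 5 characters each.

Answer: KKRRR
RRYRR
RRYRR
WWWWR
RRRRR
RRRRR

Derivation:
After op 1 fill(2,2,Y) [2 cells changed]:
RRRRR
RRYRR
RRYRR
WWWWR
RRRRR
RRRRR
After op 2 paint(0,1,K):
RKRRR
RRYRR
RRYRR
WWWWR
RRRRR
RRRRR
After op 3 paint(0,0,K):
KKRRR
RRYRR
RRYRR
WWWWR
RRRRR
RRRRR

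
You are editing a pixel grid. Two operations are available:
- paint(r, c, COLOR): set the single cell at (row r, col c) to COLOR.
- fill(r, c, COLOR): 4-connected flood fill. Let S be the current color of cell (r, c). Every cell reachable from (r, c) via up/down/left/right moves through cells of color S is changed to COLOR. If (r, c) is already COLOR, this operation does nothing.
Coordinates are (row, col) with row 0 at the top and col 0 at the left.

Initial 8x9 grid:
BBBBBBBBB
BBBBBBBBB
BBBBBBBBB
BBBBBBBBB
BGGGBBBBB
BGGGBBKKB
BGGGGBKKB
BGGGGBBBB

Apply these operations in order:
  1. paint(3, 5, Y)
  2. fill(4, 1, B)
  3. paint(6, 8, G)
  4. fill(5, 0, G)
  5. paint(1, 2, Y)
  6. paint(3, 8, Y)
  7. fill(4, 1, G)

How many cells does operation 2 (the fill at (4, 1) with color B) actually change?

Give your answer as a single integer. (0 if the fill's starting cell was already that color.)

After op 1 paint(3,5,Y):
BBBBBBBBB
BBBBBBBBB
BBBBBBBBB
BBBBBYBBB
BGGGBBBBB
BGGGBBKKB
BGGGGBKKB
BGGGGBBBB
After op 2 fill(4,1,B) [14 cells changed]:
BBBBBBBBB
BBBBBBBBB
BBBBBBBBB
BBBBBYBBB
BBBBBBBBB
BBBBBBKKB
BBBBBBKKB
BBBBBBBBB

Answer: 14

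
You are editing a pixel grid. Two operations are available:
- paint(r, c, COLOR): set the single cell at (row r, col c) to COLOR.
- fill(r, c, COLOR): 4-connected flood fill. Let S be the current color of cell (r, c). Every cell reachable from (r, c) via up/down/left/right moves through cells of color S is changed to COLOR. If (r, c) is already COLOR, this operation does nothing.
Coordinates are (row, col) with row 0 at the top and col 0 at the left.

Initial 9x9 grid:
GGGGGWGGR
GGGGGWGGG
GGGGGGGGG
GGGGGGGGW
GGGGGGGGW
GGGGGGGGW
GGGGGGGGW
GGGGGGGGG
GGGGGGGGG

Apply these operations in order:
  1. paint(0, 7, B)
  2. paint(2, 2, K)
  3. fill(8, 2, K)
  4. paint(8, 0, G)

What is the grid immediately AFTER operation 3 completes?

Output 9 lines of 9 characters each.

Answer: KKKKKWKBR
KKKKKWKKK
KKKKKKKKK
KKKKKKKKW
KKKKKKKKW
KKKKKKKKW
KKKKKKKKW
KKKKKKKKK
KKKKKKKKK

Derivation:
After op 1 paint(0,7,B):
GGGGGWGBR
GGGGGWGGG
GGGGGGGGG
GGGGGGGGW
GGGGGGGGW
GGGGGGGGW
GGGGGGGGW
GGGGGGGGG
GGGGGGGGG
After op 2 paint(2,2,K):
GGGGGWGBR
GGGGGWGGG
GGKGGGGGG
GGGGGGGGW
GGGGGGGGW
GGGGGGGGW
GGGGGGGGW
GGGGGGGGG
GGGGGGGGG
After op 3 fill(8,2,K) [72 cells changed]:
KKKKKWKBR
KKKKKWKKK
KKKKKKKKK
KKKKKKKKW
KKKKKKKKW
KKKKKKKKW
KKKKKKKKW
KKKKKKKKK
KKKKKKKKK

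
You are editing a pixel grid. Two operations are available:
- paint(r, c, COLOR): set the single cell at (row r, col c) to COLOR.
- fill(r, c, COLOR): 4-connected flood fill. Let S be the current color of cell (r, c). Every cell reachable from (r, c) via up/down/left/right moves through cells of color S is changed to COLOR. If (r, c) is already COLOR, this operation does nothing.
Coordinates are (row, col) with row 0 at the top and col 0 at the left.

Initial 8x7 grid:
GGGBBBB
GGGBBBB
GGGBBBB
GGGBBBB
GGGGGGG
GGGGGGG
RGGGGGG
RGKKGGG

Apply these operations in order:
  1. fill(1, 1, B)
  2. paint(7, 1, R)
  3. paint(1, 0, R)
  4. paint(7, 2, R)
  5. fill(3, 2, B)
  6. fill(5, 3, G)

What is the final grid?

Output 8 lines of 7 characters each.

Answer: GGGGGGG
RGGGGGG
GGGGGGG
GGGGGGG
GGGGGGG
GGGGGGG
RGGGGGG
RRRKGGG

Derivation:
After op 1 fill(1,1,B) [36 cells changed]:
BBBBBBB
BBBBBBB
BBBBBBB
BBBBBBB
BBBBBBB
BBBBBBB
RBBBBBB
RBKKBBB
After op 2 paint(7,1,R):
BBBBBBB
BBBBBBB
BBBBBBB
BBBBBBB
BBBBBBB
BBBBBBB
RBBBBBB
RRKKBBB
After op 3 paint(1,0,R):
BBBBBBB
RBBBBBB
BBBBBBB
BBBBBBB
BBBBBBB
BBBBBBB
RBBBBBB
RRKKBBB
After op 4 paint(7,2,R):
BBBBBBB
RBBBBBB
BBBBBBB
BBBBBBB
BBBBBBB
BBBBBBB
RBBBBBB
RRRKBBB
After op 5 fill(3,2,B) [0 cells changed]:
BBBBBBB
RBBBBBB
BBBBBBB
BBBBBBB
BBBBBBB
BBBBBBB
RBBBBBB
RRRKBBB
After op 6 fill(5,3,G) [50 cells changed]:
GGGGGGG
RGGGGGG
GGGGGGG
GGGGGGG
GGGGGGG
GGGGGGG
RGGGGGG
RRRKGGG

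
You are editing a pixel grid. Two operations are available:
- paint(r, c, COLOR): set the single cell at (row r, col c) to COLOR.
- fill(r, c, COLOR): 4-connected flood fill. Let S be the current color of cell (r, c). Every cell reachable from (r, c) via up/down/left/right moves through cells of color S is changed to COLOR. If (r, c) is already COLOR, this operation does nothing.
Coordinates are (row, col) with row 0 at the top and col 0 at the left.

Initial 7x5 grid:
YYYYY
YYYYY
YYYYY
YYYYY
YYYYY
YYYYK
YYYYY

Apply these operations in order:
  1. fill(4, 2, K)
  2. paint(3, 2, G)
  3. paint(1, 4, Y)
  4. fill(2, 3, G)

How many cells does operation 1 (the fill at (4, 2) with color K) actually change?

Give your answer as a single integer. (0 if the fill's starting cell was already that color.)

Answer: 34

Derivation:
After op 1 fill(4,2,K) [34 cells changed]:
KKKKK
KKKKK
KKKKK
KKKKK
KKKKK
KKKKK
KKKKK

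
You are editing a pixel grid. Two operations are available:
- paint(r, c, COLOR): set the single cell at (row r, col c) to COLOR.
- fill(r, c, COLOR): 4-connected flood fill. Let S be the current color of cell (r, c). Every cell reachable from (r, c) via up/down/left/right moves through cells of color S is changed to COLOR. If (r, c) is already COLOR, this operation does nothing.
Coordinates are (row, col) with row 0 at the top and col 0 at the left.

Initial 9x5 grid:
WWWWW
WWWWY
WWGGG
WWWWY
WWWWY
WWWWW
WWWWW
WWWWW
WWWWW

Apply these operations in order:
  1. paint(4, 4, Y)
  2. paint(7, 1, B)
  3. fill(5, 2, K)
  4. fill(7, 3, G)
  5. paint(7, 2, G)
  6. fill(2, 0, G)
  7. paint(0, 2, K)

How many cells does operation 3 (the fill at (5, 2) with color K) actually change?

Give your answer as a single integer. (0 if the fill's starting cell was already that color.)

Answer: 38

Derivation:
After op 1 paint(4,4,Y):
WWWWW
WWWWY
WWGGG
WWWWY
WWWWY
WWWWW
WWWWW
WWWWW
WWWWW
After op 2 paint(7,1,B):
WWWWW
WWWWY
WWGGG
WWWWY
WWWWY
WWWWW
WWWWW
WBWWW
WWWWW
After op 3 fill(5,2,K) [38 cells changed]:
KKKKK
KKKKY
KKGGG
KKKKY
KKKKY
KKKKK
KKKKK
KBKKK
KKKKK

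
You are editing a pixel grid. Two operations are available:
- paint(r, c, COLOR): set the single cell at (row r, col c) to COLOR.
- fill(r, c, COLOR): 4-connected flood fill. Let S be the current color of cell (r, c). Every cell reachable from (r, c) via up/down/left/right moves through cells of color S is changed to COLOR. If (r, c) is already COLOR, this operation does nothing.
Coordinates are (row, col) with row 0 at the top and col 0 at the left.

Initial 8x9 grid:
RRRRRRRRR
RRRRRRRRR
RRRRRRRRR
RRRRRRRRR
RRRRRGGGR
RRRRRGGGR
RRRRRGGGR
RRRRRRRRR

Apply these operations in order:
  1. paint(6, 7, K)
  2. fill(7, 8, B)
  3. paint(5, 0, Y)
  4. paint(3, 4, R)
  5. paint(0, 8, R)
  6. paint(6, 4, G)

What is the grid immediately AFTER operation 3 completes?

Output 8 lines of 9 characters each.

Answer: BBBBBBBBB
BBBBBBBBB
BBBBBBBBB
BBBBBBBBB
BBBBBGGGB
YBBBBGGGB
BBBBBGGKB
BBBBBBBBB

Derivation:
After op 1 paint(6,7,K):
RRRRRRRRR
RRRRRRRRR
RRRRRRRRR
RRRRRRRRR
RRRRRGGGR
RRRRRGGGR
RRRRRGGKR
RRRRRRRRR
After op 2 fill(7,8,B) [63 cells changed]:
BBBBBBBBB
BBBBBBBBB
BBBBBBBBB
BBBBBBBBB
BBBBBGGGB
BBBBBGGGB
BBBBBGGKB
BBBBBBBBB
After op 3 paint(5,0,Y):
BBBBBBBBB
BBBBBBBBB
BBBBBBBBB
BBBBBBBBB
BBBBBGGGB
YBBBBGGGB
BBBBBGGKB
BBBBBBBBB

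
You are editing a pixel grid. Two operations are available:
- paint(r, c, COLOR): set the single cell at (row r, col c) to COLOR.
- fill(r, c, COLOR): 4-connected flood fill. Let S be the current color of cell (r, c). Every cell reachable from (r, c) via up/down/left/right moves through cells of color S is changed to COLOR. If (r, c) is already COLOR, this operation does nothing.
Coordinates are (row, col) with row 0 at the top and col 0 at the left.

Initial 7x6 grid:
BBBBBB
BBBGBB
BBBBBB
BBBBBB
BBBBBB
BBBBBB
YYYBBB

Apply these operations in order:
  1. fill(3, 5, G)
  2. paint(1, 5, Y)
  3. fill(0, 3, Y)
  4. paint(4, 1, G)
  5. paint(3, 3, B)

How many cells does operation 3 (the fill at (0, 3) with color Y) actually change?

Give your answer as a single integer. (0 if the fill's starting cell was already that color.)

After op 1 fill(3,5,G) [38 cells changed]:
GGGGGG
GGGGGG
GGGGGG
GGGGGG
GGGGGG
GGGGGG
YYYGGG
After op 2 paint(1,5,Y):
GGGGGG
GGGGGY
GGGGGG
GGGGGG
GGGGGG
GGGGGG
YYYGGG
After op 3 fill(0,3,Y) [38 cells changed]:
YYYYYY
YYYYYY
YYYYYY
YYYYYY
YYYYYY
YYYYYY
YYYYYY

Answer: 38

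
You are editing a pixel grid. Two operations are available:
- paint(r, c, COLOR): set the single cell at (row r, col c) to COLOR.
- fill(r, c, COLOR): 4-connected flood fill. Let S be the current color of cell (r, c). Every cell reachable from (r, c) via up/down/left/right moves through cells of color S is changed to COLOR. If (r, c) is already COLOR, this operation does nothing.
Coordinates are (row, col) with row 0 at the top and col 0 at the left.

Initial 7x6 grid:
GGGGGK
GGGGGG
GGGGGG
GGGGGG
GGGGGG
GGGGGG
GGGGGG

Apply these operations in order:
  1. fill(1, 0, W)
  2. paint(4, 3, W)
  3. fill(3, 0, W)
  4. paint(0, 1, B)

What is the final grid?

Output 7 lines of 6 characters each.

Answer: WBWWWK
WWWWWW
WWWWWW
WWWWWW
WWWWWW
WWWWWW
WWWWWW

Derivation:
After op 1 fill(1,0,W) [41 cells changed]:
WWWWWK
WWWWWW
WWWWWW
WWWWWW
WWWWWW
WWWWWW
WWWWWW
After op 2 paint(4,3,W):
WWWWWK
WWWWWW
WWWWWW
WWWWWW
WWWWWW
WWWWWW
WWWWWW
After op 3 fill(3,0,W) [0 cells changed]:
WWWWWK
WWWWWW
WWWWWW
WWWWWW
WWWWWW
WWWWWW
WWWWWW
After op 4 paint(0,1,B):
WBWWWK
WWWWWW
WWWWWW
WWWWWW
WWWWWW
WWWWWW
WWWWWW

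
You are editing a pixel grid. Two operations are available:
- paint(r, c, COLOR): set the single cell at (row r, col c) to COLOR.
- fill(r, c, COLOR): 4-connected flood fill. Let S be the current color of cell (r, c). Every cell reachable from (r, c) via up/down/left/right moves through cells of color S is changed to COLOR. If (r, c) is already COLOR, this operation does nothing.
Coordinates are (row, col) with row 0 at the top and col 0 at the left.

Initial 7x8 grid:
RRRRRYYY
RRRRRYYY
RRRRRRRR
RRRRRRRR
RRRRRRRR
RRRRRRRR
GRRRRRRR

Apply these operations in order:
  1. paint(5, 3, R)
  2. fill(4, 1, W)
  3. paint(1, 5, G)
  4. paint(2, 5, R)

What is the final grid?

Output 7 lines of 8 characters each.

Answer: WWWWWYYY
WWWWWGYY
WWWWWRWW
WWWWWWWW
WWWWWWWW
WWWWWWWW
GWWWWWWW

Derivation:
After op 1 paint(5,3,R):
RRRRRYYY
RRRRRYYY
RRRRRRRR
RRRRRRRR
RRRRRRRR
RRRRRRRR
GRRRRRRR
After op 2 fill(4,1,W) [49 cells changed]:
WWWWWYYY
WWWWWYYY
WWWWWWWW
WWWWWWWW
WWWWWWWW
WWWWWWWW
GWWWWWWW
After op 3 paint(1,5,G):
WWWWWYYY
WWWWWGYY
WWWWWWWW
WWWWWWWW
WWWWWWWW
WWWWWWWW
GWWWWWWW
After op 4 paint(2,5,R):
WWWWWYYY
WWWWWGYY
WWWWWRWW
WWWWWWWW
WWWWWWWW
WWWWWWWW
GWWWWWWW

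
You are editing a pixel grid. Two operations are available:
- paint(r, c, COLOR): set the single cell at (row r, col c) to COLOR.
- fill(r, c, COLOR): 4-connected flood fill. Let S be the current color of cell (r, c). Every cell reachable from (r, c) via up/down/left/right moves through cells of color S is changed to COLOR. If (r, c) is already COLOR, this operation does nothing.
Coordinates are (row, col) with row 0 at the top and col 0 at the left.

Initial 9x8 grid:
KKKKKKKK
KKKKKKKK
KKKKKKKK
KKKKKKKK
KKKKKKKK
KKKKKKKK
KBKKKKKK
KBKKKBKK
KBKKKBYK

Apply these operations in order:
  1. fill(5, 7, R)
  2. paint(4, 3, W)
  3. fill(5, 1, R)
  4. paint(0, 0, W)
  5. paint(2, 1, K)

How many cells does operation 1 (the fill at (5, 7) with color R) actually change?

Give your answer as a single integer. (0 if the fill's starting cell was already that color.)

After op 1 fill(5,7,R) [66 cells changed]:
RRRRRRRR
RRRRRRRR
RRRRRRRR
RRRRRRRR
RRRRRRRR
RRRRRRRR
RBRRRRRR
RBRRRBRR
RBRRRBYR

Answer: 66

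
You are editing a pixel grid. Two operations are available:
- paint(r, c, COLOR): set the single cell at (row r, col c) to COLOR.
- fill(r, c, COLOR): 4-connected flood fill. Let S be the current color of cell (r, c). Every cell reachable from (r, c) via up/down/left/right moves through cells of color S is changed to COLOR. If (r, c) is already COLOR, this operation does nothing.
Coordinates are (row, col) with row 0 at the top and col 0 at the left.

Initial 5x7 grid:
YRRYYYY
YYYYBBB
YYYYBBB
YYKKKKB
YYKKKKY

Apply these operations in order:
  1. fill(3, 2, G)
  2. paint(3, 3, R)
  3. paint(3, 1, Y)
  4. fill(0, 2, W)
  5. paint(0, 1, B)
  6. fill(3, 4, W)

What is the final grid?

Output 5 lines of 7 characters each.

After op 1 fill(3,2,G) [8 cells changed]:
YRRYYYY
YYYYBBB
YYYYBBB
YYGGGGB
YYGGGGY
After op 2 paint(3,3,R):
YRRYYYY
YYYYBBB
YYYYBBB
YYGRGGB
YYGGGGY
After op 3 paint(3,1,Y):
YRRYYYY
YYYYBBB
YYYYBBB
YYGRGGB
YYGGGGY
After op 4 fill(0,2,W) [2 cells changed]:
YWWYYYY
YYYYBBB
YYYYBBB
YYGRGGB
YYGGGGY
After op 5 paint(0,1,B):
YBWYYYY
YYYYBBB
YYYYBBB
YYGRGGB
YYGGGGY
After op 6 fill(3,4,W) [7 cells changed]:
YBWYYYY
YYYYBBB
YYYYBBB
YYWRWWB
YYWWWWY

Answer: YBWYYYY
YYYYBBB
YYYYBBB
YYWRWWB
YYWWWWY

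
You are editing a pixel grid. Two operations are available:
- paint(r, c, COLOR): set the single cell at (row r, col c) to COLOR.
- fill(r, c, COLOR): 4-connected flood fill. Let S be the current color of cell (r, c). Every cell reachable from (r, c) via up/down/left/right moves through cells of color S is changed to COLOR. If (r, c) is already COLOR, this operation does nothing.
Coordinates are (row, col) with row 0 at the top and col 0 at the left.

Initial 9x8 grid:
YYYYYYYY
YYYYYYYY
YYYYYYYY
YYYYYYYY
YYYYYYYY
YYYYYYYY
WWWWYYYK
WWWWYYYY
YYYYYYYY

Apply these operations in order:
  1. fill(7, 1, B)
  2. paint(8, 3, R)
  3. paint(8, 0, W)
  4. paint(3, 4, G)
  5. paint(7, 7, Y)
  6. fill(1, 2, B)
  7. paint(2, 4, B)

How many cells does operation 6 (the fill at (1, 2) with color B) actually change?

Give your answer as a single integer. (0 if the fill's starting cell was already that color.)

Answer: 58

Derivation:
After op 1 fill(7,1,B) [8 cells changed]:
YYYYYYYY
YYYYYYYY
YYYYYYYY
YYYYYYYY
YYYYYYYY
YYYYYYYY
BBBBYYYK
BBBBYYYY
YYYYYYYY
After op 2 paint(8,3,R):
YYYYYYYY
YYYYYYYY
YYYYYYYY
YYYYYYYY
YYYYYYYY
YYYYYYYY
BBBBYYYK
BBBBYYYY
YYYRYYYY
After op 3 paint(8,0,W):
YYYYYYYY
YYYYYYYY
YYYYYYYY
YYYYYYYY
YYYYYYYY
YYYYYYYY
BBBBYYYK
BBBBYYYY
WYYRYYYY
After op 4 paint(3,4,G):
YYYYYYYY
YYYYYYYY
YYYYYYYY
YYYYGYYY
YYYYYYYY
YYYYYYYY
BBBBYYYK
BBBBYYYY
WYYRYYYY
After op 5 paint(7,7,Y):
YYYYYYYY
YYYYYYYY
YYYYYYYY
YYYYGYYY
YYYYYYYY
YYYYYYYY
BBBBYYYK
BBBBYYYY
WYYRYYYY
After op 6 fill(1,2,B) [58 cells changed]:
BBBBBBBB
BBBBBBBB
BBBBBBBB
BBBBGBBB
BBBBBBBB
BBBBBBBB
BBBBBBBK
BBBBBBBB
WYYRBBBB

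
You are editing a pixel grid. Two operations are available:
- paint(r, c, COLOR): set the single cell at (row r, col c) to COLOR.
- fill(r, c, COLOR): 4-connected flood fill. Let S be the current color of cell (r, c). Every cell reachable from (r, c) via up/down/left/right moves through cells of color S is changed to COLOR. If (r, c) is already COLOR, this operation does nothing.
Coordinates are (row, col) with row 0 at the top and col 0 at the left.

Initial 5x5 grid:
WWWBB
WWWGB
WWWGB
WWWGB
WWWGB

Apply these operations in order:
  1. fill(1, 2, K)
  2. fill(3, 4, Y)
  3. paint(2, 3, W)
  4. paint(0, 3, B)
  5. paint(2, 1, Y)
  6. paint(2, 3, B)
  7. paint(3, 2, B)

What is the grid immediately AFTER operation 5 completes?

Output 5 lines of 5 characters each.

Answer: KKKBY
KKKGY
KYKWY
KKKGY
KKKGY

Derivation:
After op 1 fill(1,2,K) [15 cells changed]:
KKKBB
KKKGB
KKKGB
KKKGB
KKKGB
After op 2 fill(3,4,Y) [6 cells changed]:
KKKYY
KKKGY
KKKGY
KKKGY
KKKGY
After op 3 paint(2,3,W):
KKKYY
KKKGY
KKKWY
KKKGY
KKKGY
After op 4 paint(0,3,B):
KKKBY
KKKGY
KKKWY
KKKGY
KKKGY
After op 5 paint(2,1,Y):
KKKBY
KKKGY
KYKWY
KKKGY
KKKGY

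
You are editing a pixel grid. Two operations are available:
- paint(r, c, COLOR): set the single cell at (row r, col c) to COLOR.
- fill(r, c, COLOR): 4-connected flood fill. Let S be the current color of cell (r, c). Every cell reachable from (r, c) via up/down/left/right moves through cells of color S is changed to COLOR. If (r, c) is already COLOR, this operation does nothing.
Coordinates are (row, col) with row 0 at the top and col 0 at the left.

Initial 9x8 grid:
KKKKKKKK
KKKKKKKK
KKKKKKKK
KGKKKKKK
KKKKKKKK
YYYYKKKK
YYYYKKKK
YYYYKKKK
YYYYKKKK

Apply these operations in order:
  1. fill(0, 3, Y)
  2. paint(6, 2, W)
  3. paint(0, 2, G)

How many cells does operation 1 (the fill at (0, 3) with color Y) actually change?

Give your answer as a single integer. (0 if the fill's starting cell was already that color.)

After op 1 fill(0,3,Y) [55 cells changed]:
YYYYYYYY
YYYYYYYY
YYYYYYYY
YGYYYYYY
YYYYYYYY
YYYYYYYY
YYYYYYYY
YYYYYYYY
YYYYYYYY

Answer: 55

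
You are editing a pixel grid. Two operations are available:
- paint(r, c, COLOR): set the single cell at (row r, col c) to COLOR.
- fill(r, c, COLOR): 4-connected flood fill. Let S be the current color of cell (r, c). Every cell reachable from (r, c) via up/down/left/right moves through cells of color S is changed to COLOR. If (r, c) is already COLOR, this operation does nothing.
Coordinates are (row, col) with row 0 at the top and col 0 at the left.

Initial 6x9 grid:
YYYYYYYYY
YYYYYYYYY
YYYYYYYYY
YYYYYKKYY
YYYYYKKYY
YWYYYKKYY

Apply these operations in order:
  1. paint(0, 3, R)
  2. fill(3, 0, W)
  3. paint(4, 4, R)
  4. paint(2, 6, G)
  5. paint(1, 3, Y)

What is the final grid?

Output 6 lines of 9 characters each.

After op 1 paint(0,3,R):
YYYRYYYYY
YYYYYYYYY
YYYYYYYYY
YYYYYKKYY
YYYYYKKYY
YWYYYKKYY
After op 2 fill(3,0,W) [46 cells changed]:
WWWRWWWWW
WWWWWWWWW
WWWWWWWWW
WWWWWKKWW
WWWWWKKWW
WWWWWKKWW
After op 3 paint(4,4,R):
WWWRWWWWW
WWWWWWWWW
WWWWWWWWW
WWWWWKKWW
WWWWRKKWW
WWWWWKKWW
After op 4 paint(2,6,G):
WWWRWWWWW
WWWWWWWWW
WWWWWWGWW
WWWWWKKWW
WWWWRKKWW
WWWWWKKWW
After op 5 paint(1,3,Y):
WWWRWWWWW
WWWYWWWWW
WWWWWWGWW
WWWWWKKWW
WWWWRKKWW
WWWWWKKWW

Answer: WWWRWWWWW
WWWYWWWWW
WWWWWWGWW
WWWWWKKWW
WWWWRKKWW
WWWWWKKWW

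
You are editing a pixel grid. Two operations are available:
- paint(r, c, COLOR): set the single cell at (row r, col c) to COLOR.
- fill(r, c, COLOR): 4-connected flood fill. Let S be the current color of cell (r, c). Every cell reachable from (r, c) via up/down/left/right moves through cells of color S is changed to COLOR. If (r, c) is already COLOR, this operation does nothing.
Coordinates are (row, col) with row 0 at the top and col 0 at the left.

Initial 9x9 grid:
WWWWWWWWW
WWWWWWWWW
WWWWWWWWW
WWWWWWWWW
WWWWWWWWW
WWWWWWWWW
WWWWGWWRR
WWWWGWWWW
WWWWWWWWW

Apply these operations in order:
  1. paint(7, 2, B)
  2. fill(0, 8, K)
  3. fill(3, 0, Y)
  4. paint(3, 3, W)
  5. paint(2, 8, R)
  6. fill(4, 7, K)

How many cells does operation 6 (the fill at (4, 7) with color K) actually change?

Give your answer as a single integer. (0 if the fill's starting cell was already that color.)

After op 1 paint(7,2,B):
WWWWWWWWW
WWWWWWWWW
WWWWWWWWW
WWWWWWWWW
WWWWWWWWW
WWWWWWWWW
WWWWGWWRR
WWBWGWWWW
WWWWWWWWW
After op 2 fill(0,8,K) [76 cells changed]:
KKKKKKKKK
KKKKKKKKK
KKKKKKKKK
KKKKKKKKK
KKKKKKKKK
KKKKKKKKK
KKKKGKKRR
KKBKGKKKK
KKKKKKKKK
After op 3 fill(3,0,Y) [76 cells changed]:
YYYYYYYYY
YYYYYYYYY
YYYYYYYYY
YYYYYYYYY
YYYYYYYYY
YYYYYYYYY
YYYYGYYRR
YYBYGYYYY
YYYYYYYYY
After op 4 paint(3,3,W):
YYYYYYYYY
YYYYYYYYY
YYYYYYYYY
YYYWYYYYY
YYYYYYYYY
YYYYYYYYY
YYYYGYYRR
YYBYGYYYY
YYYYYYYYY
After op 5 paint(2,8,R):
YYYYYYYYY
YYYYYYYYY
YYYYYYYYR
YYYWYYYYY
YYYYYYYYY
YYYYYYYYY
YYYYGYYRR
YYBYGYYYY
YYYYYYYYY
After op 6 fill(4,7,K) [74 cells changed]:
KKKKKKKKK
KKKKKKKKK
KKKKKKKKR
KKKWKKKKK
KKKKKKKKK
KKKKKKKKK
KKKKGKKRR
KKBKGKKKK
KKKKKKKKK

Answer: 74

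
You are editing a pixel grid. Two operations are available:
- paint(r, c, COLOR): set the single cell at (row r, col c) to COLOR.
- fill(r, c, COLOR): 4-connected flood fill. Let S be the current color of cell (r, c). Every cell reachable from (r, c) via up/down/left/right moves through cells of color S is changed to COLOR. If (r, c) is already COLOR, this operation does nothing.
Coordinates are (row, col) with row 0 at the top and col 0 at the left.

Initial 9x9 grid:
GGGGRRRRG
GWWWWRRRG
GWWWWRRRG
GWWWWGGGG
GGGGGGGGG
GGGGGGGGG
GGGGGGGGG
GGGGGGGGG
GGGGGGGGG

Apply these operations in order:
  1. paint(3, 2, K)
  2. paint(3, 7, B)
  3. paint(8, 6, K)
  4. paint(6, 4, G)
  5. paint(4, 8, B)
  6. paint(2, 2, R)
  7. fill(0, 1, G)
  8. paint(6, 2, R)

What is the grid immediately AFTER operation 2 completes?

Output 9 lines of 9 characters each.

After op 1 paint(3,2,K):
GGGGRRRRG
GWWWWRRRG
GWWWWRRRG
GWKWWGGGG
GGGGGGGGG
GGGGGGGGG
GGGGGGGGG
GGGGGGGGG
GGGGGGGGG
After op 2 paint(3,7,B):
GGGGRRRRG
GWWWWRRRG
GWWWWRRRG
GWKWWGGBG
GGGGGGGGG
GGGGGGGGG
GGGGGGGGG
GGGGGGGGG
GGGGGGGGG

Answer: GGGGRRRRG
GWWWWRRRG
GWWWWRRRG
GWKWWGGBG
GGGGGGGGG
GGGGGGGGG
GGGGGGGGG
GGGGGGGGG
GGGGGGGGG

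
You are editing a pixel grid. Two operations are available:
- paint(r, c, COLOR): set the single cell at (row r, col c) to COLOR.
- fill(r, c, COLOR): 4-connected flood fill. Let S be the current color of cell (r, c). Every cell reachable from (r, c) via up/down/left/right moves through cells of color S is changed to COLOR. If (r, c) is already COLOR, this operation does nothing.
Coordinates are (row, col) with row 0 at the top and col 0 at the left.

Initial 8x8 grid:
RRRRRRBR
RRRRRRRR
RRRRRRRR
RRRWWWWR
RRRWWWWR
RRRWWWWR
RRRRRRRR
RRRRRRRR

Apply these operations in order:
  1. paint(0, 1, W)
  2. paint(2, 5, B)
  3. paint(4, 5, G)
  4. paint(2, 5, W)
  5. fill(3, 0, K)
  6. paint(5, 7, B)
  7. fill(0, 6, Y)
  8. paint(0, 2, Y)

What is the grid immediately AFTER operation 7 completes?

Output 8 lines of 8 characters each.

After op 1 paint(0,1,W):
RWRRRRBR
RRRRRRRR
RRRRRRRR
RRRWWWWR
RRRWWWWR
RRRWWWWR
RRRRRRRR
RRRRRRRR
After op 2 paint(2,5,B):
RWRRRRBR
RRRRRRRR
RRRRRBRR
RRRWWWWR
RRRWWWWR
RRRWWWWR
RRRRRRRR
RRRRRRRR
After op 3 paint(4,5,G):
RWRRRRBR
RRRRRRRR
RRRRRBRR
RRRWWWWR
RRRWWGWR
RRRWWWWR
RRRRRRRR
RRRRRRRR
After op 4 paint(2,5,W):
RWRRRRBR
RRRRRRRR
RRRRRWRR
RRRWWWWR
RRRWWGWR
RRRWWWWR
RRRRRRRR
RRRRRRRR
After op 5 fill(3,0,K) [49 cells changed]:
KWKKKKBK
KKKKKKKK
KKKKKWKK
KKKWWWWK
KKKWWGWK
KKKWWWWK
KKKKKKKK
KKKKKKKK
After op 6 paint(5,7,B):
KWKKKKBK
KKKKKKKK
KKKKKWKK
KKKWWWWK
KKKWWGWK
KKKWWWWB
KKKKKKKK
KKKKKKKK
After op 7 fill(0,6,Y) [1 cells changed]:
KWKKKKYK
KKKKKKKK
KKKKKWKK
KKKWWWWK
KKKWWGWK
KKKWWWWB
KKKKKKKK
KKKKKKKK

Answer: KWKKKKYK
KKKKKKKK
KKKKKWKK
KKKWWWWK
KKKWWGWK
KKKWWWWB
KKKKKKKK
KKKKKKKK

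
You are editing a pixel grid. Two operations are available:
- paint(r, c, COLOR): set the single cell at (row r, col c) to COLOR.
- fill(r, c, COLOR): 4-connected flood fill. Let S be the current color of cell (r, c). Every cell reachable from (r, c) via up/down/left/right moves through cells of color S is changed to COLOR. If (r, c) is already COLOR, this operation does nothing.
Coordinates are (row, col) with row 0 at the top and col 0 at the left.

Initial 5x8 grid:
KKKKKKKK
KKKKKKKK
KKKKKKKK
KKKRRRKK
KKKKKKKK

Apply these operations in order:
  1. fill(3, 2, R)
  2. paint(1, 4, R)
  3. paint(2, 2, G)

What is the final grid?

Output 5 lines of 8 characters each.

After op 1 fill(3,2,R) [37 cells changed]:
RRRRRRRR
RRRRRRRR
RRRRRRRR
RRRRRRRR
RRRRRRRR
After op 2 paint(1,4,R):
RRRRRRRR
RRRRRRRR
RRRRRRRR
RRRRRRRR
RRRRRRRR
After op 3 paint(2,2,G):
RRRRRRRR
RRRRRRRR
RRGRRRRR
RRRRRRRR
RRRRRRRR

Answer: RRRRRRRR
RRRRRRRR
RRGRRRRR
RRRRRRRR
RRRRRRRR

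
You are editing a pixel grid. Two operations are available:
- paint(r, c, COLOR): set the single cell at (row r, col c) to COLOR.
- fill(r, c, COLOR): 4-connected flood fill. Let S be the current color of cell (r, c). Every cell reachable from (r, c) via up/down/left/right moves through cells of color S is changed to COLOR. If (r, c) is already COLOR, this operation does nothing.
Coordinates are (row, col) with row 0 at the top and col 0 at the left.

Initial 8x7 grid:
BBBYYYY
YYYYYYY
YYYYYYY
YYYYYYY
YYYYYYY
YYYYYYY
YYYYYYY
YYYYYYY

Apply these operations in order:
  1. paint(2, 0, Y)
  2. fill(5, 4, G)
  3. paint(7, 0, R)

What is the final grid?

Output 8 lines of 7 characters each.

After op 1 paint(2,0,Y):
BBBYYYY
YYYYYYY
YYYYYYY
YYYYYYY
YYYYYYY
YYYYYYY
YYYYYYY
YYYYYYY
After op 2 fill(5,4,G) [53 cells changed]:
BBBGGGG
GGGGGGG
GGGGGGG
GGGGGGG
GGGGGGG
GGGGGGG
GGGGGGG
GGGGGGG
After op 3 paint(7,0,R):
BBBGGGG
GGGGGGG
GGGGGGG
GGGGGGG
GGGGGGG
GGGGGGG
GGGGGGG
RGGGGGG

Answer: BBBGGGG
GGGGGGG
GGGGGGG
GGGGGGG
GGGGGGG
GGGGGGG
GGGGGGG
RGGGGGG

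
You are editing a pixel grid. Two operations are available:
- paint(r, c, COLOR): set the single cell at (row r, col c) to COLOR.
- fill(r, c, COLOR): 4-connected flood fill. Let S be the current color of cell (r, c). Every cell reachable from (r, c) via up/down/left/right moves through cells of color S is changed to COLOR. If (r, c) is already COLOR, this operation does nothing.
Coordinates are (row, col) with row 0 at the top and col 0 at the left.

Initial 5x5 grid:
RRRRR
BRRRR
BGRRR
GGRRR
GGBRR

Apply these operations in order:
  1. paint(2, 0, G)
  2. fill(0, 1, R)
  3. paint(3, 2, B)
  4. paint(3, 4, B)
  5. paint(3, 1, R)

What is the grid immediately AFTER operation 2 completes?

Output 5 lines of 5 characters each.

Answer: RRRRR
BRRRR
GGRRR
GGRRR
GGBRR

Derivation:
After op 1 paint(2,0,G):
RRRRR
BRRRR
GGRRR
GGRRR
GGBRR
After op 2 fill(0,1,R) [0 cells changed]:
RRRRR
BRRRR
GGRRR
GGRRR
GGBRR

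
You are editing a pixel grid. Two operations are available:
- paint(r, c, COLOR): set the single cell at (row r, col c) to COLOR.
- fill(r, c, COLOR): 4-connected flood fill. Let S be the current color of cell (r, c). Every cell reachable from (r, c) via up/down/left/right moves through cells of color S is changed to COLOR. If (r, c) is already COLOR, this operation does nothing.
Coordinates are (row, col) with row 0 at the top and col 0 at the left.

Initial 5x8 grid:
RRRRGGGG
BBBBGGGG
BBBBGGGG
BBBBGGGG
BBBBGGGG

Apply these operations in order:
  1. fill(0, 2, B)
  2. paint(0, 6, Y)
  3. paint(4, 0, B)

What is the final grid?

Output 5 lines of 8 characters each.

Answer: BBBBGGYG
BBBBGGGG
BBBBGGGG
BBBBGGGG
BBBBGGGG

Derivation:
After op 1 fill(0,2,B) [4 cells changed]:
BBBBGGGG
BBBBGGGG
BBBBGGGG
BBBBGGGG
BBBBGGGG
After op 2 paint(0,6,Y):
BBBBGGYG
BBBBGGGG
BBBBGGGG
BBBBGGGG
BBBBGGGG
After op 3 paint(4,0,B):
BBBBGGYG
BBBBGGGG
BBBBGGGG
BBBBGGGG
BBBBGGGG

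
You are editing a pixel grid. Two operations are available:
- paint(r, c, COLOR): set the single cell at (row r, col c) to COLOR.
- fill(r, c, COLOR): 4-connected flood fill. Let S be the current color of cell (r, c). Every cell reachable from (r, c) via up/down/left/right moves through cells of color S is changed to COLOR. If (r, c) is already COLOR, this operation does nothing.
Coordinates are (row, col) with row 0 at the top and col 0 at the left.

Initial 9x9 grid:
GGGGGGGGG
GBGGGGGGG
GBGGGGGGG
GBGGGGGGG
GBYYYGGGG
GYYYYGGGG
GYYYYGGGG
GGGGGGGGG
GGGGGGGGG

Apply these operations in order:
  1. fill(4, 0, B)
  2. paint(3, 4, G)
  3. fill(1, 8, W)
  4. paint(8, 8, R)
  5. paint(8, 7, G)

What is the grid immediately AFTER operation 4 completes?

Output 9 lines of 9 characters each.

Answer: WWWWWWWWW
WWWWWWWWW
WWWWWWWWW
WWWWGWWWW
WWYYYWWWW
WYYYYWWWW
WYYYYWWWW
WWWWWWWWW
WWWWWWWWR

Derivation:
After op 1 fill(4,0,B) [66 cells changed]:
BBBBBBBBB
BBBBBBBBB
BBBBBBBBB
BBBBBBBBB
BBYYYBBBB
BYYYYBBBB
BYYYYBBBB
BBBBBBBBB
BBBBBBBBB
After op 2 paint(3,4,G):
BBBBBBBBB
BBBBBBBBB
BBBBBBBBB
BBBBGBBBB
BBYYYBBBB
BYYYYBBBB
BYYYYBBBB
BBBBBBBBB
BBBBBBBBB
After op 3 fill(1,8,W) [69 cells changed]:
WWWWWWWWW
WWWWWWWWW
WWWWWWWWW
WWWWGWWWW
WWYYYWWWW
WYYYYWWWW
WYYYYWWWW
WWWWWWWWW
WWWWWWWWW
After op 4 paint(8,8,R):
WWWWWWWWW
WWWWWWWWW
WWWWWWWWW
WWWWGWWWW
WWYYYWWWW
WYYYYWWWW
WYYYYWWWW
WWWWWWWWW
WWWWWWWWR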